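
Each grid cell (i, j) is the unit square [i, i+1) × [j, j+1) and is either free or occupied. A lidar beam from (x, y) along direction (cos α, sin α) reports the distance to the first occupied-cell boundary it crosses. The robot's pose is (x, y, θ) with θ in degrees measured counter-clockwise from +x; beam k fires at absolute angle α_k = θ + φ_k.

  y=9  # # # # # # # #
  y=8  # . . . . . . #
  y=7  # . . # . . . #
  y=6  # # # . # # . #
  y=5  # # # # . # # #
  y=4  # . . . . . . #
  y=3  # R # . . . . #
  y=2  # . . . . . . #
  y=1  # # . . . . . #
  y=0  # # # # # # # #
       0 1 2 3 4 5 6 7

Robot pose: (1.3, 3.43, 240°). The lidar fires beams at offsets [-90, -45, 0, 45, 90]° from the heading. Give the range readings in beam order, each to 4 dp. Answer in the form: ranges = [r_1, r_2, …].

beam 1: φ=-90°, α=150°
  d=(-0.8660,0.5000)  start (1,3)  tX=0.3464 tY=1.1400  stride 1/|dx|=1.1547 1/|dy|=2.0000
    cross x-line → (0,3), t=0.3464 (wall)
  → r_1 = 0.3464
beam 2: φ=-45°, α=195°
  d=(-0.9659,-0.2588)  start (1,3)  tX=0.3106 tY=1.6614  stride 1/|dx|=1.0353 1/|dy|=3.8637
    cross x-line → (0,3), t=0.3106 (wall)
  → r_2 = 0.3106
beam 3: φ=0°, α=240°
  d=(-0.5000,-0.8660)  start (1,3)  tX=0.6000 tY=0.4965  stride 1/|dx|=2.0000 1/|dy|=1.1547
    cross y-line → (1,2), t=0.4965
    cross x-line → (0,2), t=0.6000 (wall)
  → r_3 = 0.6000
beam 4: φ=45°, α=285°
  d=(0.2588,-0.9659)  start (1,3)  tX=2.7046 tY=0.4452  stride 1/|dx|=3.8637 1/|dy|=1.0353
    cross y-line → (1,2), t=0.4452
    cross y-line → (1,1), t=1.4804 (wall)
  → r_4 = 1.4804
beam 5: φ=90°, α=330°
  d=(0.8660,-0.5000)  start (1,3)  tX=0.8083 tY=0.8600  stride 1/|dx|=1.1547 1/|dy|=2.0000
    cross x-line → (2,3), t=0.8083 (wall)
  → r_5 = 0.8083

ranges = [0.3464, 0.3106, 0.6000, 1.4804, 0.8083]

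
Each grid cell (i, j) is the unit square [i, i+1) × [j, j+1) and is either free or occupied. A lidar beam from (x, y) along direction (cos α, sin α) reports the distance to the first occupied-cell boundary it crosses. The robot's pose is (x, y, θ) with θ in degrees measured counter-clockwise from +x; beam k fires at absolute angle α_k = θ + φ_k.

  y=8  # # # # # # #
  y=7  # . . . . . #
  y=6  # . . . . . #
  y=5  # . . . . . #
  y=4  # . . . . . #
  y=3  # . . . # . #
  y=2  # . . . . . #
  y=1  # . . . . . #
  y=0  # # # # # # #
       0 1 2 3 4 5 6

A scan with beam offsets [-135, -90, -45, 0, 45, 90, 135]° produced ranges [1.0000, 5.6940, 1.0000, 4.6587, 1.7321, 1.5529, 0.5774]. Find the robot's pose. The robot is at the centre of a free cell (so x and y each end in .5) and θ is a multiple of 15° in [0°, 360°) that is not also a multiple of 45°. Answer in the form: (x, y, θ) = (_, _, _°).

(x, y, θ) = (5.5, 2.5, 195°)

Enumerate (i+0.5, j+0.5, θ) over the 34 free cells and 16 admissible headings. For each, cast all 7 beams and compare to the given ranges.
  (5.5, 7.5, 120°): beam 1 = 0.5176 ≠ 1.0000 ✗
  (4.5, 7.5, 15°): beam 1 = 7.0000 ≠ 1.0000 ✗
  (3.5, 2.5, 150°): beam 1 = 2.5882 ≠ 1.0000 ✗
  …
  (5.5, 2.5, 195°): r_1=1.0000, r_2=5.6940, r_3=1.0000, r_4=4.6587, r_5=1.7321, r_6=1.5529, r_7=0.5774 — all match ✓
Unique over the lattice → pose = (5.5, 2.5, 195°).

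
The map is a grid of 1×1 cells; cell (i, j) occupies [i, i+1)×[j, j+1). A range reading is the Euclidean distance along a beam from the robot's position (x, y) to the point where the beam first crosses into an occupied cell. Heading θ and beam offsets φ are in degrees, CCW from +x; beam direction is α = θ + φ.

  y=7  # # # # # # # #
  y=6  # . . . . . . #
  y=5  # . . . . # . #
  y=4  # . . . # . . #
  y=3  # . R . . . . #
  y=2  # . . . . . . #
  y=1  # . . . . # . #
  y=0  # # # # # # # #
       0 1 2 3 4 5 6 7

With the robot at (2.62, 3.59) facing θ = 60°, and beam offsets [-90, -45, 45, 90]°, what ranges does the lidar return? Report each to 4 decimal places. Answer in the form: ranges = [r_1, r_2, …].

beam 1: φ=-90°, α=330°
  cosα=0.8660 sinα=-0.5000 | (2,3) | tMaxX 0.4388 tMaxY 1.1800 | tΔX 1.1547 tΔY 2.0000
    t=0.4388 [x] (3,3)
    t=1.1800 [y] (3,2)
    t=1.5935 [x] (4,2)
    t=2.7482 [x] (5,2)
    t=3.1800 [y] (5,1) — stop
  → r_1 = 3.1800
beam 2: φ=-45°, α=15°
  cosα=0.9659 sinα=0.2588 | (2,3) | tMaxX 0.3934 tMaxY 1.5841 | tΔX 1.0353 tΔY 3.8637
    t=0.3934 [x] (3,3)
    t=1.4287 [x] (4,3)
    t=1.5841 [y] (4,4) — stop
  → r_2 = 1.5841
beam 3: φ=45°, α=105°
  cosα=-0.2588 sinα=0.9659 | (2,3) | tMaxX 2.3955 tMaxY 0.4245 | tΔX 3.8637 tΔY 1.0353
    t=0.4245 [y] (2,4)
    t=1.4597 [y] (2,5)
    t=2.3955 [x] (1,5)
    t=2.4950 [y] (1,6)
    t=3.5303 [y] (1,7) — stop
  → r_3 = 3.5303
beam 4: φ=90°, α=150°
  cosα=-0.8660 sinα=0.5000 | (2,3) | tMaxX 0.7159 tMaxY 0.8200 | tΔX 1.1547 tΔY 2.0000
    t=0.7159 [x] (1,3)
    t=0.8200 [y] (1,4)
    t=1.8706 [x] (0,4) — stop
  → r_4 = 1.8706

ranges = [3.1800, 1.5841, 3.5303, 1.8706]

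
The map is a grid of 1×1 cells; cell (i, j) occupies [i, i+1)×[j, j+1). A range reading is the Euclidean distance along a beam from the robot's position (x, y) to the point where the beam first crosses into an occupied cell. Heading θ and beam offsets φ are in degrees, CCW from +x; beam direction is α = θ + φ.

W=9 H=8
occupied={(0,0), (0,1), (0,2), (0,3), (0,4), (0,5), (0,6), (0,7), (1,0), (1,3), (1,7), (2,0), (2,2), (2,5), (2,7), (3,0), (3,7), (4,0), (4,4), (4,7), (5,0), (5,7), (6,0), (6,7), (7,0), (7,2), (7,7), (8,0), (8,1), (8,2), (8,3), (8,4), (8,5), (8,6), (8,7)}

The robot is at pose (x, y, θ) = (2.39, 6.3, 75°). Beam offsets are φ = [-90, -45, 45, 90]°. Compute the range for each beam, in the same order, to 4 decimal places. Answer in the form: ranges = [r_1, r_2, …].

ranges = [5.8079, 1.4000, 0.8083, 1.4390]

beam 1: φ=-90°, α=345°
  cosα=0.9659 sinα=-0.2588 | (2,6) | tMaxX 0.6315 tMaxY 1.1591 | tΔX 1.0353 tΔY 3.8637
    t=0.6315 [x] (3,6)
    t=1.1591 [y] (3,5)
    t=1.6668 [x] (4,5)
    t=2.7021 [x] (5,5)
    t=3.7373 [x] (6,5)
    t=4.7726 [x] (7,5)
    t=5.0228 [y] (7,4)
    t=5.8079 [x] (8,4) — stop
  → r_1 = 5.8079
beam 2: φ=-45°, α=30°
  cosα=0.8660 sinα=0.5000 | (2,6) | tMaxX 0.7044 tMaxY 1.4000 | tΔX 1.1547 tΔY 2.0000
    t=0.7044 [x] (3,6)
    t=1.4000 [y] (3,7) — stop
  → r_2 = 1.4000
beam 3: φ=45°, α=120°
  cosα=-0.5000 sinα=0.8660 | (2,6) | tMaxX 0.7800 tMaxY 0.8083 | tΔX 2.0000 tΔY 1.1547
    t=0.7800 [x] (1,6)
    t=0.8083 [y] (1,7) — stop
  → r_3 = 0.8083
beam 4: φ=90°, α=165°
  cosα=-0.9659 sinα=0.2588 | (2,6) | tMaxX 0.4038 tMaxY 2.7046 | tΔX 1.0353 tΔY 3.8637
    t=0.4038 [x] (1,6)
    t=1.4390 [x] (0,6) — stop
  → r_4 = 1.4390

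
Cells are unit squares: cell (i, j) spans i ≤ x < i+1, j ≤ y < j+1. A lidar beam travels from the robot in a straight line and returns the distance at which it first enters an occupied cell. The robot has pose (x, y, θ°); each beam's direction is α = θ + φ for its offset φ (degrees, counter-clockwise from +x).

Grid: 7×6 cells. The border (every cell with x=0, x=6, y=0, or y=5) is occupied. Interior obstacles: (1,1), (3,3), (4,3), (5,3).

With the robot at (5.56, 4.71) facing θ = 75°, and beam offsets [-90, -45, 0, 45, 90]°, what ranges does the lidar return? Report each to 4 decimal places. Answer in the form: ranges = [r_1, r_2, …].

beam 1: φ=-90°, α=345°
  cosα=0.9659 sinα=-0.2588 | (5,4) | tMaxX 0.4555 tMaxY 2.7432 | tΔX 1.0353 tΔY 3.8637
    t=0.4555 [x] (6,4) — stop
  → r_1 = 0.4555
beam 2: φ=-45°, α=30°
  cosα=0.8660 sinα=0.5000 | (5,4) | tMaxX 0.5081 tMaxY 0.5800 | tΔX 1.1547 tΔY 2.0000
    t=0.5081 [x] (6,4) — stop
  → r_2 = 0.5081
beam 3: φ=0°, α=75°
  cosα=0.2588 sinα=0.9659 | (5,4) | tMaxX 1.7000 tMaxY 0.3002 | tΔX 3.8637 tΔY 1.0353
    t=0.3002 [y] (5,5) — stop
  → r_3 = 0.3002
beam 4: φ=45°, α=120°
  cosα=-0.5000 sinα=0.8660 | (5,4) | tMaxX 1.1200 tMaxY 0.3349 | tΔX 2.0000 tΔY 1.1547
    t=0.3349 [y] (5,5) — stop
  → r_4 = 0.3349
beam 5: φ=90°, α=165°
  cosα=-0.9659 sinα=0.2588 | (5,4) | tMaxX 0.5798 tMaxY 1.1205 | tΔX 1.0353 tΔY 3.8637
    t=0.5798 [x] (4,4)
    t=1.1205 [y] (4,5) — stop
  → r_5 = 1.1205

ranges = [0.4555, 0.5081, 0.3002, 0.3349, 1.1205]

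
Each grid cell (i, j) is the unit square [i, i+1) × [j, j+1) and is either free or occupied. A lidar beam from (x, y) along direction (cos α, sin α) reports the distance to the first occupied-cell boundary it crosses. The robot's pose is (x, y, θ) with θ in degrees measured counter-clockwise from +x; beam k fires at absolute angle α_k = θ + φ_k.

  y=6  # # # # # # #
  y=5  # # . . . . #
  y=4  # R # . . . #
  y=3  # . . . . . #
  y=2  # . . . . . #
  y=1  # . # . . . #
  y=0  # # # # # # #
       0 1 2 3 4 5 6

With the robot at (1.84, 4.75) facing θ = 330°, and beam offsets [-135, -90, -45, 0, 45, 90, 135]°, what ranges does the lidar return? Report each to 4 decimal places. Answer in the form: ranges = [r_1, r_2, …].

beam 1: φ=-135°, α=195°
  direction (-0.9659, -0.2588); cell (1,4); t to first gridline: x 0.8696, y 2.8978 (then +1.0353 / +3.8637)
    (0,4) via x @ 0.8696  # hit
  → r_1 = 0.8696
beam 2: φ=-90°, α=240°
  direction (-0.5000, -0.8660); cell (1,4); t to first gridline: x 1.6800, y 0.8660 (then +2.0000 / +1.1547)
    (1,3) via y @ 0.8660
    (0,3) via x @ 1.6800  # hit
  → r_2 = 1.6800
beam 3: φ=-45°, α=285°
  direction (0.2588, -0.9659); cell (1,4); t to first gridline: x 0.6182, y 0.7765 (then +3.8637 / +1.0353)
    (2,4) via x @ 0.6182  # hit
  → r_3 = 0.6182
beam 4: φ=0°, α=330°
  direction (0.8660, -0.5000); cell (1,4); t to first gridline: x 0.1848, y 1.5000 (then +1.1547 / +2.0000)
    (2,4) via x @ 0.1848  # hit
  → r_4 = 0.1848
beam 5: φ=45°, α=15°
  direction (0.9659, 0.2588); cell (1,4); t to first gridline: x 0.1656, y 0.9659 (then +1.0353 / +3.8637)
    (2,4) via x @ 0.1656  # hit
  → r_5 = 0.1656
beam 6: φ=90°, α=60°
  direction (0.5000, 0.8660); cell (1,4); t to first gridline: x 0.3200, y 0.2887 (then +2.0000 / +1.1547)
    (1,5) via y @ 0.2887  # hit
  → r_6 = 0.2887
beam 7: φ=135°, α=105°
  direction (-0.2588, 0.9659); cell (1,4); t to first gridline: x 3.2455, y 0.2588 (then +3.8637 / +1.0353)
    (1,5) via y @ 0.2588  # hit
  → r_7 = 0.2588

ranges = [0.8696, 1.6800, 0.6182, 0.1848, 0.1656, 0.2887, 0.2588]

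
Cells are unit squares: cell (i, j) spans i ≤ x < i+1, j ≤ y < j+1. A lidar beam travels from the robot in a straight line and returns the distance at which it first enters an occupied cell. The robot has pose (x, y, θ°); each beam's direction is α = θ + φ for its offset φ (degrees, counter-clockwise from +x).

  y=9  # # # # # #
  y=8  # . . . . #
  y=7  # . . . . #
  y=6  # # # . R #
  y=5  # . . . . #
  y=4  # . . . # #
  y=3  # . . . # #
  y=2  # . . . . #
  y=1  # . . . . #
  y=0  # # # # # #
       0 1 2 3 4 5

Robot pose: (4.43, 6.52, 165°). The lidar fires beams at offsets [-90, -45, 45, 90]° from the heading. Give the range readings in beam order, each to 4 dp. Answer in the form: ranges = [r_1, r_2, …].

ranges = [2.2023, 2.8637, 3.9606, 1.5736]

beam 1: φ=-90°, α=75°
  dir = (cos 75°, sin 75°) = (0.2588, 0.9659); from cell (4,6)
  next x-line at t=2.2023, next y-line at t=0.4969; Δt_x=3.8637, Δt_y=1.0353
    y: enter (4,7) at t=0.4969
    y: enter (4,8) at t=1.5322
    x: enter (5,8) at t=2.2023 ← occupied
  → r_1 = 2.2023
beam 2: φ=-45°, α=120°
  dir = (cos 120°, sin 120°) = (-0.5000, 0.8660); from cell (4,6)
  next x-line at t=0.8600, next y-line at t=0.5543; Δt_x=2.0000, Δt_y=1.1547
    y: enter (4,7) at t=0.5543
    x: enter (3,7) at t=0.8600
    y: enter (3,8) at t=1.7090
    x: enter (2,8) at t=2.8600
    y: enter (2,9) at t=2.8637 ← occupied
  → r_2 = 2.8637
beam 3: φ=45°, α=210°
  dir = (cos 210°, sin 210°) = (-0.8660, -0.5000); from cell (4,6)
  next x-line at t=0.4965, next y-line at t=1.0400; Δt_x=1.1547, Δt_y=2.0000
    x: enter (3,6) at t=0.4965
    y: enter (3,5) at t=1.0400
    x: enter (2,5) at t=1.6512
    x: enter (1,5) at t=2.8059
    y: enter (1,4) at t=3.0400
    x: enter (0,4) at t=3.9606 ← occupied
  → r_3 = 3.9606
beam 4: φ=90°, α=255°
  dir = (cos 255°, sin 255°) = (-0.2588, -0.9659); from cell (4,6)
  next x-line at t=1.6614, next y-line at t=0.5383; Δt_x=3.8637, Δt_y=1.0353
    y: enter (4,5) at t=0.5383
    y: enter (4,4) at t=1.5736 ← occupied
  → r_4 = 1.5736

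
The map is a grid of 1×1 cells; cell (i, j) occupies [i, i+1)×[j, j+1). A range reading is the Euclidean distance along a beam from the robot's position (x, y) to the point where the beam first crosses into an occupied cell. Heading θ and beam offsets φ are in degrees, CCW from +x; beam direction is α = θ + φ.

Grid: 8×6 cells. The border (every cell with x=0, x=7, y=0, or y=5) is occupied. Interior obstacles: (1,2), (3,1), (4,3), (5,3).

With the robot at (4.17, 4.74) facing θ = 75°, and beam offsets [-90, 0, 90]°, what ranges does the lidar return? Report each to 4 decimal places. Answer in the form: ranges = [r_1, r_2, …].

ranges = [2.9298, 0.2692, 1.0046]

beam 1: φ=-90°, α=345°
  dir = (cos 345°, sin 345°) = (0.9659, -0.2588); from cell (4,4)
  next x-line at t=0.8593, next y-line at t=2.8591; Δt_x=1.0353, Δt_y=3.8637
    x: enter (5,4) at t=0.8593
    x: enter (6,4) at t=1.8946
    y: enter (6,3) at t=2.8591
    x: enter (7,3) at t=2.9298 ← occupied
  → r_1 = 2.9298
beam 2: φ=0°, α=75°
  dir = (cos 75°, sin 75°) = (0.2588, 0.9659); from cell (4,4)
  next x-line at t=3.2069, next y-line at t=0.2692; Δt_x=3.8637, Δt_y=1.0353
    y: enter (4,5) at t=0.2692 ← occupied
  → r_2 = 0.2692
beam 3: φ=90°, α=165°
  dir = (cos 165°, sin 165°) = (-0.9659, 0.2588); from cell (4,4)
  next x-line at t=0.1760, next y-line at t=1.0046; Δt_x=1.0353, Δt_y=3.8637
    x: enter (3,4) at t=0.1760
    y: enter (3,5) at t=1.0046 ← occupied
  → r_3 = 1.0046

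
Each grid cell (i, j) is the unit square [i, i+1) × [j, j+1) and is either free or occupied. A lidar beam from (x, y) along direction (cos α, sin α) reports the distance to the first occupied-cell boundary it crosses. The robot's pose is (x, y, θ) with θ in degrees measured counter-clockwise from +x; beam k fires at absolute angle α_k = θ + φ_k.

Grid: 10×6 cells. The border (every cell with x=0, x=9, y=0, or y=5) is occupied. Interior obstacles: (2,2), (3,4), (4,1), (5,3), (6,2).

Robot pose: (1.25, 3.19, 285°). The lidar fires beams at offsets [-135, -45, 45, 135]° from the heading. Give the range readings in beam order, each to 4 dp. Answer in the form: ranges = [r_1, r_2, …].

beam 1: φ=-135°, α=150°
  dir = (cos 150°, sin 150°) = (-0.8660, 0.5000); from cell (1,3)
  next x-line at t=0.2887, next y-line at t=1.6200; Δt_x=1.1547, Δt_y=2.0000
    x: enter (0,3) at t=0.2887 ← occupied
  → r_1 = 0.2887
beam 2: φ=-45°, α=240°
  dir = (cos 240°, sin 240°) = (-0.5000, -0.8660); from cell (1,3)
  next x-line at t=0.5000, next y-line at t=0.2194; Δt_x=2.0000, Δt_y=1.1547
    y: enter (1,2) at t=0.2194
    x: enter (0,2) at t=0.5000 ← occupied
  → r_2 = 0.5000
beam 3: φ=45°, α=330°
  dir = (cos 330°, sin 330°) = (0.8660, -0.5000); from cell (1,3)
  next x-line at t=0.8660, next y-line at t=0.3800; Δt_x=1.1547, Δt_y=2.0000
    y: enter (1,2) at t=0.3800
    x: enter (2,2) at t=0.8660 ← occupied
  → r_3 = 0.8660
beam 4: φ=135°, α=60°
  dir = (cos 60°, sin 60°) = (0.5000, 0.8660); from cell (1,3)
  next x-line at t=1.5000, next y-line at t=0.9353; Δt_x=2.0000, Δt_y=1.1547
    y: enter (1,4) at t=0.9353
    x: enter (2,4) at t=1.5000
    y: enter (2,5) at t=2.0900 ← occupied
  → r_4 = 2.0900

ranges = [0.2887, 0.5000, 0.8660, 2.0900]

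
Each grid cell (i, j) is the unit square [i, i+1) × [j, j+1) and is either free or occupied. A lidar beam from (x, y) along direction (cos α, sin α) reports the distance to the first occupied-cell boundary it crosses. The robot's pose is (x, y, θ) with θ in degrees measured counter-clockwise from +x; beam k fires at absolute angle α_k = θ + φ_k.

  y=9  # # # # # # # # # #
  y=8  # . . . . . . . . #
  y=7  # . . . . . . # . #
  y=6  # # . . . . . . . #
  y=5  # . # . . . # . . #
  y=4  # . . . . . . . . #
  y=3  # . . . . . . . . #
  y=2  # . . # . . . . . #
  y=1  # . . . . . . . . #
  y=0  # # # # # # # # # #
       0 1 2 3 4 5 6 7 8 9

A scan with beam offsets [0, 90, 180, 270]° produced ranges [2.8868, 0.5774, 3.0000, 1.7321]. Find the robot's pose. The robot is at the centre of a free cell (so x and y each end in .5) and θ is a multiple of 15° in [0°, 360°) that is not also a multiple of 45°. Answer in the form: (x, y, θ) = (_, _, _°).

(x, y, θ) = (3.5, 3.5, 210°)

Candidates: 59 free-cell centres × 16 headings = 944 poses. Raycast each; keep the one whose scan matches to 4 dp.
  (4.5, 4.5, 285°): beam 1 = 3.6235 ≠ 2.8868 ✗
  (2.5, 3.5, 285°): beam 1 = 2.5882 ≠ 2.8868 ✗
  (4.5, 6.5, 150°): beam 1 = 4.0415 ≠ 2.8868 ✗
  (1.5, 3.5, 30°): beam 1 = 7.0000 ≠ 2.8868 ✗
  …
  (3.5, 3.5, 210°): r_1=2.8868, r_2=0.5774, r_3=3.0000, r_4=1.7321 — all match ✓
Unique over the lattice → pose = (3.5, 3.5, 210°).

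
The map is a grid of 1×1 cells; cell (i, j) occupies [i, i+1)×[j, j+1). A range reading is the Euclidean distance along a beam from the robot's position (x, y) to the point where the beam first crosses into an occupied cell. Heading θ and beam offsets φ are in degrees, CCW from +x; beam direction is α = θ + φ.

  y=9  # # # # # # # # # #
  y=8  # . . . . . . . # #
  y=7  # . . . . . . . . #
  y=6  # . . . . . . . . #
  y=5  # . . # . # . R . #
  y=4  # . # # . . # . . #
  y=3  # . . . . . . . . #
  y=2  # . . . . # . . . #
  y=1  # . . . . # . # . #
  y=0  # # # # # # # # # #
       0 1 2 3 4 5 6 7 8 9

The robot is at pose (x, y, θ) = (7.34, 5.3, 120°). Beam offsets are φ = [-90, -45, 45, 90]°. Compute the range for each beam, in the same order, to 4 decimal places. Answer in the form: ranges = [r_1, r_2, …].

ranges = [1.9168, 2.7952, 1.3873, 0.6000]

beam 1: φ=-90°, α=30°
  dir = (cos 30°, sin 30°) = (0.8660, 0.5000); from cell (7,5)
  next x-line at t=0.7621, next y-line at t=1.4000; Δt_x=1.1547, Δt_y=2.0000
    x: enter (8,5) at t=0.7621
    y: enter (8,6) at t=1.4000
    x: enter (9,6) at t=1.9168 ← occupied
  → r_1 = 1.9168
beam 2: φ=-45°, α=75°
  dir = (cos 75°, sin 75°) = (0.2588, 0.9659); from cell (7,5)
  next x-line at t=2.5500, next y-line at t=0.7247; Δt_x=3.8637, Δt_y=1.0353
    y: enter (7,6) at t=0.7247
    y: enter (7,7) at t=1.7600
    x: enter (8,7) at t=2.5500
    y: enter (8,8) at t=2.7952 ← occupied
  → r_2 = 2.7952
beam 3: φ=45°, α=165°
  dir = (cos 165°, sin 165°) = (-0.9659, 0.2588); from cell (7,5)
  next x-line at t=0.3520, next y-line at t=2.7046; Δt_x=1.0353, Δt_y=3.8637
    x: enter (6,5) at t=0.3520
    x: enter (5,5) at t=1.3873 ← occupied
  → r_3 = 1.3873
beam 4: φ=90°, α=210°
  dir = (cos 210°, sin 210°) = (-0.8660, -0.5000); from cell (7,5)
  next x-line at t=0.3926, next y-line at t=0.6000; Δt_x=1.1547, Δt_y=2.0000
    x: enter (6,5) at t=0.3926
    y: enter (6,4) at t=0.6000 ← occupied
  → r_4 = 0.6000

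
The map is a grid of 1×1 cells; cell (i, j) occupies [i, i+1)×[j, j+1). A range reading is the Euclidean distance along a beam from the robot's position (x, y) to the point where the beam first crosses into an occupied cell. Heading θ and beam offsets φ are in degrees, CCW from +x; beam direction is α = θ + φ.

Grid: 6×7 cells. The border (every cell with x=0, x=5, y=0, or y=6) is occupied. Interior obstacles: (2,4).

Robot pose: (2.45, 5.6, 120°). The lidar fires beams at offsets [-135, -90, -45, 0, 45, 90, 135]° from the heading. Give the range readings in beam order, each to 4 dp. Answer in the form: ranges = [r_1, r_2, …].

beam 1: φ=-135°, α=345°
  dir = (cos 345°, sin 345°) = (0.9659, -0.2588); from cell (2,5)
  next x-line at t=0.5694, next y-line at t=2.3182; Δt_x=1.0353, Δt_y=3.8637
    x: enter (3,5) at t=0.5694
    x: enter (4,5) at t=1.6047
    y: enter (4,4) at t=2.3182
    x: enter (5,4) at t=2.6400 ← occupied
  → r_1 = 2.6400
beam 2: φ=-90°, α=30°
  dir = (cos 30°, sin 30°) = (0.8660, 0.5000); from cell (2,5)
  next x-line at t=0.6351, next y-line at t=0.8000; Δt_x=1.1547, Δt_y=2.0000
    x: enter (3,5) at t=0.6351
    y: enter (3,6) at t=0.8000 ← occupied
  → r_2 = 0.8000
beam 3: φ=-45°, α=75°
  dir = (cos 75°, sin 75°) = (0.2588, 0.9659); from cell (2,5)
  next x-line at t=2.1250, next y-line at t=0.4141; Δt_x=3.8637, Δt_y=1.0353
    y: enter (2,6) at t=0.4141 ← occupied
  → r_3 = 0.4141
beam 4: φ=0°, α=120°
  dir = (cos 120°, sin 120°) = (-0.5000, 0.8660); from cell (2,5)
  next x-line at t=0.9000, next y-line at t=0.4619; Δt_x=2.0000, Δt_y=1.1547
    y: enter (2,6) at t=0.4619 ← occupied
  → r_4 = 0.4619
beam 5: φ=45°, α=165°
  dir = (cos 165°, sin 165°) = (-0.9659, 0.2588); from cell (2,5)
  next x-line at t=0.4659, next y-line at t=1.5455; Δt_x=1.0353, Δt_y=3.8637
    x: enter (1,5) at t=0.4659
    x: enter (0,5) at t=1.5012 ← occupied
  → r_5 = 1.5012
beam 6: φ=90°, α=210°
  dir = (cos 210°, sin 210°) = (-0.8660, -0.5000); from cell (2,5)
  next x-line at t=0.5196, next y-line at t=1.2000; Δt_x=1.1547, Δt_y=2.0000
    x: enter (1,5) at t=0.5196
    y: enter (1,4) at t=1.2000
    x: enter (0,4) at t=1.6743 ← occupied
  → r_6 = 1.6743
beam 7: φ=135°, α=255°
  dir = (cos 255°, sin 255°) = (-0.2588, -0.9659); from cell (2,5)
  next x-line at t=1.7387, next y-line at t=0.6212; Δt_x=3.8637, Δt_y=1.0353
    y: enter (2,4) at t=0.6212 ← occupied
  → r_7 = 0.6212

ranges = [2.6400, 0.8000, 0.4141, 0.4619, 1.5012, 1.6743, 0.6212]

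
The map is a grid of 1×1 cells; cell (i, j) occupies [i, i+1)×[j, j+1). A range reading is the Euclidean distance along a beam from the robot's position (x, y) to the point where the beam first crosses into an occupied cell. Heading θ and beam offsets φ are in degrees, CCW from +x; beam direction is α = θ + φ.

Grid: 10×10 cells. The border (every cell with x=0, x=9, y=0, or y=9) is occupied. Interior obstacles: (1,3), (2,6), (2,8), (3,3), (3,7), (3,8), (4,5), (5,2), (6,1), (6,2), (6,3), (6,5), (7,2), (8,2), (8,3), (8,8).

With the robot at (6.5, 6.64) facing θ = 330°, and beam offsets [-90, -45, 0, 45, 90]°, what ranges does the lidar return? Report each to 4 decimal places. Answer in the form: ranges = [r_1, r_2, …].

beam 1: φ=-90°, α=240°
  cosα=-0.5000 sinα=-0.8660 | (6,6) | tMaxX 1.0000 tMaxY 0.7390 | tΔX 2.0000 tΔY 1.1547
    t=0.7390 [y] (6,5) — stop
  → r_1 = 0.7390
beam 2: φ=-45°, α=285°
  cosα=0.2588 sinα=-0.9659 | (6,6) | tMaxX 1.9319 tMaxY 0.6626 | tΔX 3.8637 tΔY 1.0353
    t=0.6626 [y] (6,5) — stop
  → r_2 = 0.6626
beam 3: φ=0°, α=330°
  cosα=0.8660 sinα=-0.5000 | (6,6) | tMaxX 0.5774 tMaxY 1.2800 | tΔX 1.1547 tΔY 2.0000
    t=0.5774 [x] (7,6)
    t=1.2800 [y] (7,5)
    t=1.7321 [x] (8,5)
    t=2.8868 [x] (9,5) — stop
  → r_3 = 2.8868
beam 4: φ=45°, α=15°
  cosα=0.9659 sinα=0.2588 | (6,6) | tMaxX 0.5176 tMaxY 1.3909 | tΔX 1.0353 tΔY 3.8637
    t=0.5176 [x] (7,6)
    t=1.3909 [y] (7,7)
    t=1.5529 [x] (8,7)
    t=2.5882 [x] (9,7) — stop
  → r_4 = 2.5882
beam 5: φ=90°, α=60°
  cosα=0.5000 sinα=0.8660 | (6,6) | tMaxX 1.0000 tMaxY 0.4157 | tΔX 2.0000 tΔY 1.1547
    t=0.4157 [y] (6,7)
    t=1.0000 [x] (7,7)
    t=1.5704 [y] (7,8)
    t=2.7251 [y] (7,9) — stop
  → r_5 = 2.7251

ranges = [0.7390, 0.6626, 2.8868, 2.5882, 2.7251]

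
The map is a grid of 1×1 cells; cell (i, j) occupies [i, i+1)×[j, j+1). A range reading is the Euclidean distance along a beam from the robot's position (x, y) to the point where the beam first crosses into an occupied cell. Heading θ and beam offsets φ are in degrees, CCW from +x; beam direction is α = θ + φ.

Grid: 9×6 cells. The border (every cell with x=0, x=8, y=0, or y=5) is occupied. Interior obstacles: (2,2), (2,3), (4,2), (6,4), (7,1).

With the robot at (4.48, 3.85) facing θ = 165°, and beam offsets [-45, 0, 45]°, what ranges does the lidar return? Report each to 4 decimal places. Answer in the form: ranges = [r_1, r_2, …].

ranges = [1.3279, 3.6028, 1.7090]

beam 1: φ=-45°, α=120°
  d=(-0.5000,0.8660)  start (4,3)  tX=0.9600 tY=0.1732  stride 1/|dx|=2.0000 1/|dy|=1.1547
    cross y-line → (4,4), t=0.1732
    cross x-line → (3,4), t=0.9600
    cross y-line → (3,5), t=1.3279 (wall)
  → r_1 = 1.3279
beam 2: φ=0°, α=165°
  d=(-0.9659,0.2588)  start (4,3)  tX=0.4969 tY=0.5796  stride 1/|dx|=1.0353 1/|dy|=3.8637
    cross x-line → (3,3), t=0.4969
    cross y-line → (3,4), t=0.5796
    cross x-line → (2,4), t=1.5322
    cross x-line → (1,4), t=2.5675
    cross x-line → (0,4), t=3.6028 (wall)
  → r_2 = 3.6028
beam 3: φ=45°, α=210°
  d=(-0.8660,-0.5000)  start (4,3)  tX=0.5543 tY=1.7000  stride 1/|dx|=1.1547 1/|dy|=2.0000
    cross x-line → (3,3), t=0.5543
    cross y-line → (3,2), t=1.7000
    cross x-line → (2,2), t=1.7090 (wall)
  → r_3 = 1.7090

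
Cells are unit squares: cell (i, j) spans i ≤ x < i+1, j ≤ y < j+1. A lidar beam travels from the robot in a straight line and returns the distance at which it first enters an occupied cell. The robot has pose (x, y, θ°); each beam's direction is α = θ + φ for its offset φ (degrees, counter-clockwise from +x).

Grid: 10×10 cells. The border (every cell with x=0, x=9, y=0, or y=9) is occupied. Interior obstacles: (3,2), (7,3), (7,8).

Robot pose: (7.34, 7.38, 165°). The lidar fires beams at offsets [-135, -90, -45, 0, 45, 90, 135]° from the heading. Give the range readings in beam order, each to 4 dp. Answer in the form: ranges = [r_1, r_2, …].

beam 1: φ=-135°, α=30°
  dir = (cos 30°, sin 30°) = (0.8660, 0.5000); from cell (7,7)
  next x-line at t=0.7621, next y-line at t=1.2400; Δt_x=1.1547, Δt_y=2.0000
    x: enter (8,7) at t=0.7621
    y: enter (8,8) at t=1.2400
    x: enter (9,8) at t=1.9168 ← occupied
  → r_1 = 1.9168
beam 2: φ=-90°, α=75°
  dir = (cos 75°, sin 75°) = (0.2588, 0.9659); from cell (7,7)
  next x-line at t=2.5500, next y-line at t=0.6419; Δt_x=3.8637, Δt_y=1.0353
    y: enter (7,8) at t=0.6419 ← occupied
  → r_2 = 0.6419
beam 3: φ=-45°, α=120°
  dir = (cos 120°, sin 120°) = (-0.5000, 0.8660); from cell (7,7)
  next x-line at t=0.6800, next y-line at t=0.7159; Δt_x=2.0000, Δt_y=1.1547
    x: enter (6,7) at t=0.6800
    y: enter (6,8) at t=0.7159
    y: enter (6,9) at t=1.8706 ← occupied
  → r_3 = 1.8706
beam 4: φ=0°, α=165°
  dir = (cos 165°, sin 165°) = (-0.9659, 0.2588); from cell (7,7)
  next x-line at t=0.3520, next y-line at t=2.3955; Δt_x=1.0353, Δt_y=3.8637
    x: enter (6,7) at t=0.3520
    x: enter (5,7) at t=1.3873
    y: enter (5,8) at t=2.3955
    x: enter (4,8) at t=2.4225
    x: enter (3,8) at t=3.4578
    x: enter (2,8) at t=4.4931
    x: enter (1,8) at t=5.5284
    y: enter (1,9) at t=6.2592 ← occupied
  → r_4 = 6.2592
beam 5: φ=45°, α=210°
  dir = (cos 210°, sin 210°) = (-0.8660, -0.5000); from cell (7,7)
  next x-line at t=0.3926, next y-line at t=0.7600; Δt_x=1.1547, Δt_y=2.0000
    x: enter (6,7) at t=0.3926
    y: enter (6,6) at t=0.7600
    x: enter (5,6) at t=1.5473
    x: enter (4,6) at t=2.7020
    y: enter (4,5) at t=2.7600
    x: enter (3,5) at t=3.8567
    y: enter (3,4) at t=4.7600
    x: enter (2,4) at t=5.0114
    x: enter (1,4) at t=6.1661
    y: enter (1,3) at t=6.7600
    x: enter (0,3) at t=7.3208 ← occupied
  → r_5 = 7.3208
beam 6: φ=90°, α=255°
  dir = (cos 255°, sin 255°) = (-0.2588, -0.9659); from cell (7,7)
  next x-line at t=1.3137, next y-line at t=0.3934; Δt_x=3.8637, Δt_y=1.0353
    y: enter (7,6) at t=0.3934
    x: enter (6,6) at t=1.3137
    y: enter (6,5) at t=1.4287
    y: enter (6,4) at t=2.4640
    y: enter (6,3) at t=3.4992
    y: enter (6,2) at t=4.5345
    x: enter (5,2) at t=5.1774
    y: enter (5,1) at t=5.5698
    y: enter (5,0) at t=6.6051 ← occupied
  → r_6 = 6.6051
beam 7: φ=135°, α=300°
  dir = (cos 300°, sin 300°) = (0.5000, -0.8660); from cell (7,7)
  next x-line at t=1.3200, next y-line at t=0.4388; Δt_x=2.0000, Δt_y=1.1547
    y: enter (7,6) at t=0.4388
    x: enter (8,6) at t=1.3200
    y: enter (8,5) at t=1.5935
    y: enter (8,4) at t=2.7482
    x: enter (9,4) at t=3.3200 ← occupied
  → r_7 = 3.3200

ranges = [1.9168, 0.6419, 1.8706, 6.2592, 7.3208, 6.6051, 3.3200]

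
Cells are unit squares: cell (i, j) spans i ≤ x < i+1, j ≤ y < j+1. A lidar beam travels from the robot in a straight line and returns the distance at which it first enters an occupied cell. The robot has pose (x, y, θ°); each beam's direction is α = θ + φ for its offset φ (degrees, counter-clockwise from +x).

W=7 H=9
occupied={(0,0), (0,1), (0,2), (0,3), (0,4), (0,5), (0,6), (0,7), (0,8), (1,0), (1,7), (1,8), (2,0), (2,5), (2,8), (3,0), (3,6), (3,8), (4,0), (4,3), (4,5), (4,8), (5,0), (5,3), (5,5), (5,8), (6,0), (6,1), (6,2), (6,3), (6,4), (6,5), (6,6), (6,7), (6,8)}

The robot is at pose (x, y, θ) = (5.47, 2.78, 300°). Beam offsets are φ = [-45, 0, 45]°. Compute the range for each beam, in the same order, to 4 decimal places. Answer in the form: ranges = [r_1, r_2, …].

beam 1: φ=-45°, α=255°
  cosα=-0.2588 sinα=-0.9659 | (5,2) | tMaxX 1.8159 tMaxY 0.8075 | tΔX 3.8637 tΔY 1.0353
    t=0.8075 [y] (5,1)
    t=1.8159 [x] (4,1)
    t=1.8428 [y] (4,0) — stop
  → r_1 = 1.8428
beam 2: φ=0°, α=300°
  cosα=0.5000 sinα=-0.8660 | (5,2) | tMaxX 1.0600 tMaxY 0.9007 | tΔX 2.0000 tΔY 1.1547
    t=0.9007 [y] (5,1)
    t=1.0600 [x] (6,1) — stop
  → r_2 = 1.0600
beam 3: φ=45°, α=345°
  cosα=0.9659 sinα=-0.2588 | (5,2) | tMaxX 0.5487 tMaxY 3.0137 | tΔX 1.0353 tΔY 3.8637
    t=0.5487 [x] (6,2) — stop
  → r_3 = 0.5487

ranges = [1.8428, 1.0600, 0.5487]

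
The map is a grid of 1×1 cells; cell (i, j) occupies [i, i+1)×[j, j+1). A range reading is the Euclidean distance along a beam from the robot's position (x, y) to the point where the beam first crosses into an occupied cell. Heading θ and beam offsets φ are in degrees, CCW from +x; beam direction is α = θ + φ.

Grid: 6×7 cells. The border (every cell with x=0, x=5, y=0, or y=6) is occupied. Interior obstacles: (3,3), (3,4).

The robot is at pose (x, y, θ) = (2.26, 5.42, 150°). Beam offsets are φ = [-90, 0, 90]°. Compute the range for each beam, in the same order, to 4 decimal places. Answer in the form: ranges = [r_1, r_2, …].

ranges = [0.6697, 1.1600, 2.5200]

beam 1: φ=-90°, α=60°
  cosα=0.5000 sinα=0.8660 | (2,5) | tMaxX 1.4800 tMaxY 0.6697 | tΔX 2.0000 tΔY 1.1547
    t=0.6697 [y] (2,6) — stop
  → r_1 = 0.6697
beam 2: φ=0°, α=150°
  cosα=-0.8660 sinα=0.5000 | (2,5) | tMaxX 0.3002 tMaxY 1.1600 | tΔX 1.1547 tΔY 2.0000
    t=0.3002 [x] (1,5)
    t=1.1600 [y] (1,6) — stop
  → r_2 = 1.1600
beam 3: φ=90°, α=240°
  cosα=-0.5000 sinα=-0.8660 | (2,5) | tMaxX 0.5200 tMaxY 0.4850 | tΔX 2.0000 tΔY 1.1547
    t=0.4850 [y] (2,4)
    t=0.5200 [x] (1,4)
    t=1.6397 [y] (1,3)
    t=2.5200 [x] (0,3) — stop
  → r_3 = 2.5200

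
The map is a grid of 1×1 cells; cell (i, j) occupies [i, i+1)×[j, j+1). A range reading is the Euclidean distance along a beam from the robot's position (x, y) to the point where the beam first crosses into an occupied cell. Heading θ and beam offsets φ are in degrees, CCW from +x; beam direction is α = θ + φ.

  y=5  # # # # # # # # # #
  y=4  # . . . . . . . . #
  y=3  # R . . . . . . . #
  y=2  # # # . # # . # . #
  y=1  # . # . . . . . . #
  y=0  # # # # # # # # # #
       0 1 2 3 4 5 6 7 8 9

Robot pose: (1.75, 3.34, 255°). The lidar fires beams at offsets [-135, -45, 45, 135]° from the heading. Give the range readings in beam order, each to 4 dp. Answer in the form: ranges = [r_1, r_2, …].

beam 1: φ=-135°, α=120°
  cosα=-0.5000 sinα=0.8660 | (1,3) | tMaxX 1.5000 tMaxY 0.7621 | tΔX 2.0000 tΔY 1.1547
    t=0.7621 [y] (1,4)
    t=1.5000 [x] (0,4) — stop
  → r_1 = 1.5000
beam 2: φ=-45°, α=210°
  cosα=-0.8660 sinα=-0.5000 | (1,3) | tMaxX 0.8660 tMaxY 0.6800 | tΔX 1.1547 tΔY 2.0000
    t=0.6800 [y] (1,2) — stop
  → r_2 = 0.6800
beam 3: φ=45°, α=300°
  cosα=0.5000 sinα=-0.8660 | (1,3) | tMaxX 0.5000 tMaxY 0.3926 | tΔX 2.0000 tΔY 1.1547
    t=0.3926 [y] (1,2) — stop
  → r_3 = 0.3926
beam 4: φ=135°, α=30°
  cosα=0.8660 sinα=0.5000 | (1,3) | tMaxX 0.2887 tMaxY 1.3200 | tΔX 1.1547 tΔY 2.0000
    t=0.2887 [x] (2,3)
    t=1.3200 [y] (2,4)
    t=1.4434 [x] (3,4)
    t=2.5981 [x] (4,4)
    t=3.3200 [y] (4,5) — stop
  → r_4 = 3.3200

ranges = [1.5000, 0.6800, 0.3926, 3.3200]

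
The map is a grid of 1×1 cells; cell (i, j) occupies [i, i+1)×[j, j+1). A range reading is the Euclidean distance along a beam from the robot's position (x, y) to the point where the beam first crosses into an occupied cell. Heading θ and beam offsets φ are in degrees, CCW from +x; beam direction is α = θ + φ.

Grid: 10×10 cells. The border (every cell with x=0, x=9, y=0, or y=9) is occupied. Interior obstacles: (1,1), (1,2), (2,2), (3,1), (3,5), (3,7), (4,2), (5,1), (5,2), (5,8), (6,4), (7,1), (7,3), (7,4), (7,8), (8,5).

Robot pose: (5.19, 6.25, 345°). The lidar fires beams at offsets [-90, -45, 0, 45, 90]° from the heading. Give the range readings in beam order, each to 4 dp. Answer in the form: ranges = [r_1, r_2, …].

beam 1: φ=-90°, α=255°
  d=(-0.2588,-0.9659)  start (5,6)  tX=0.7341 tY=0.2588  stride 1/|dx|=3.8637 1/|dy|=1.0353
    cross y-line → (5,5), t=0.2588
    cross x-line → (4,5), t=0.7341
    cross y-line → (4,4), t=1.2941
    cross y-line → (4,3), t=2.3294
    cross y-line → (4,2), t=3.3646 (wall)
  → r_1 = 3.3646
beam 2: φ=-45°, α=300°
  d=(0.5000,-0.8660)  start (5,6)  tX=1.6200 tY=0.2887  stride 1/|dx|=2.0000 1/|dy|=1.1547
    cross y-line → (5,5), t=0.2887
    cross y-line → (5,4), t=1.4434
    cross x-line → (6,4), t=1.6200 (wall)
  → r_2 = 1.6200
beam 3: φ=0°, α=345°
  d=(0.9659,-0.2588)  start (5,6)  tX=0.8386 tY=0.9659  stride 1/|dx|=1.0353 1/|dy|=3.8637
    cross x-line → (6,6), t=0.8386
    cross y-line → (6,5), t=0.9659
    cross x-line → (7,5), t=1.8738
    cross x-line → (8,5), t=2.9091 (wall)
  → r_3 = 2.9091
beam 4: φ=45°, α=30°
  d=(0.8660,0.5000)  start (5,6)  tX=0.9353 tY=1.5000  stride 1/|dx|=1.1547 1/|dy|=2.0000
    cross x-line → (6,6), t=0.9353
    cross y-line → (6,7), t=1.5000
    cross x-line → (7,7), t=2.0900
    cross x-line → (8,7), t=3.2447
    cross y-line → (8,8), t=3.5000
    cross x-line → (9,8), t=4.3994 (wall)
  → r_4 = 4.3994
beam 5: φ=90°, α=75°
  d=(0.2588,0.9659)  start (5,6)  tX=3.1296 tY=0.7765  stride 1/|dx|=3.8637 1/|dy|=1.0353
    cross y-line → (5,7), t=0.7765
    cross y-line → (5,8), t=1.8117 (wall)
  → r_5 = 1.8117

ranges = [3.3646, 1.6200, 2.9091, 4.3994, 1.8117]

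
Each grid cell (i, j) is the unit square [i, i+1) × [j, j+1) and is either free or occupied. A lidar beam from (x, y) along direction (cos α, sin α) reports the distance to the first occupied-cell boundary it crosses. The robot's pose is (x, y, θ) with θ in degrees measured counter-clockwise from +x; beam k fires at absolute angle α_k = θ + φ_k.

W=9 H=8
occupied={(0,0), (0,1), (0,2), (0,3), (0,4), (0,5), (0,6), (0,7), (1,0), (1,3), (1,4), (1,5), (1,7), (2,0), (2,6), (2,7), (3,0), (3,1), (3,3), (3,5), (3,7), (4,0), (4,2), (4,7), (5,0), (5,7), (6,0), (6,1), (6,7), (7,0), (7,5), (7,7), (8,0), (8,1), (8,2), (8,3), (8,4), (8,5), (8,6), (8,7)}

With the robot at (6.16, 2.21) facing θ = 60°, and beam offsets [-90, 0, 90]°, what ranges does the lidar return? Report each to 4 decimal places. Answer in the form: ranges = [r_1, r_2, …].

ranges = [0.4200, 3.2216, 1.3395]

beam 1: φ=-90°, α=330°
  d=(0.8660,-0.5000)  start (6,2)  tX=0.9699 tY=0.4200  stride 1/|dx|=1.1547 1/|dy|=2.0000
    cross y-line → (6,1), t=0.4200 (wall)
  → r_1 = 0.4200
beam 2: φ=0°, α=60°
  d=(0.5000,0.8660)  start (6,2)  tX=1.6800 tY=0.9122  stride 1/|dx|=2.0000 1/|dy|=1.1547
    cross y-line → (6,3), t=0.9122
    cross x-line → (7,3), t=1.6800
    cross y-line → (7,4), t=2.0669
    cross y-line → (7,5), t=3.2216 (wall)
  → r_2 = 3.2216
beam 3: φ=90°, α=150°
  d=(-0.8660,0.5000)  start (6,2)  tX=0.1848 tY=1.5800  stride 1/|dx|=1.1547 1/|dy|=2.0000
    cross x-line → (5,2), t=0.1848
    cross x-line → (4,2), t=1.3395 (wall)
  → r_3 = 1.3395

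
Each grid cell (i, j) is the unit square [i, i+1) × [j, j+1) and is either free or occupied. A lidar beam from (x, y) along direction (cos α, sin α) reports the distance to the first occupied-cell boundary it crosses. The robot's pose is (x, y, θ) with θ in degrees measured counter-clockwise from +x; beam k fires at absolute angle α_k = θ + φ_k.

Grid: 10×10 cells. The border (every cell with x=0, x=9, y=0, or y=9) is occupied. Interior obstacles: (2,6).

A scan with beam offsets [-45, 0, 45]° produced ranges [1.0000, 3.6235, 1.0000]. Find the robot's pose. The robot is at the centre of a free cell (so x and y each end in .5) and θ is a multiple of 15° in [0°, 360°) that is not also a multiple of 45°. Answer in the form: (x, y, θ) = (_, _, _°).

Candidates: 63 free-cell centres × 16 headings = 1008 poses. Raycast each; keep the one whose scan matches to 4 dp.
  (7.5, 3.5, 330°): beam 1 = 2.5882 ≠ 1.0000 ✗
  (4.5, 3.5, 345°): beam 1 = 2.8868 ≠ 1.0000 ✗
  (1.5, 3.5, 345°): beam 1 = 2.8868 ≠ 1.0000 ✗
  (1.5, 4.5, 345°): beam 1 = 4.0415 ≠ 1.0000 ✗
  …
  (1.5, 5.5, 75°): r_1=1.0000, r_2=3.6235, r_3=1.0000 — all match ✓
No second candidate reproduces the full scan.

(x, y, θ) = (1.5, 5.5, 75°)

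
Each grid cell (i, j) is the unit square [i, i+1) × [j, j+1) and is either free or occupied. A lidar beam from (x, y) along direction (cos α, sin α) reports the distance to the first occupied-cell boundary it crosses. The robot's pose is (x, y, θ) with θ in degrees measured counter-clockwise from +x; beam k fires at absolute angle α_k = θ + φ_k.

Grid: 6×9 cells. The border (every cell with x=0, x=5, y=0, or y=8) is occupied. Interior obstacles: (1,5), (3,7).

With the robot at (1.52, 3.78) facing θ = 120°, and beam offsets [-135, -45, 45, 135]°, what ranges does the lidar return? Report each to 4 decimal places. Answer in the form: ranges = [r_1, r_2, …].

ranges = [3.6028, 1.2630, 0.5383, 2.0091]

beam 1: φ=-135°, α=345°
  dir = (cos 345°, sin 345°) = (0.9659, -0.2588); from cell (1,3)
  next x-line at t=0.4969, next y-line at t=3.0137; Δt_x=1.0353, Δt_y=3.8637
    x: enter (2,3) at t=0.4969
    x: enter (3,3) at t=1.5322
    x: enter (4,3) at t=2.5675
    y: enter (4,2) at t=3.0137
    x: enter (5,2) at t=3.6028 ← occupied
  → r_1 = 3.6028
beam 2: φ=-45°, α=75°
  dir = (cos 75°, sin 75°) = (0.2588, 0.9659); from cell (1,3)
  next x-line at t=1.8546, next y-line at t=0.2278; Δt_x=3.8637, Δt_y=1.0353
    y: enter (1,4) at t=0.2278
    y: enter (1,5) at t=1.2630 ← occupied
  → r_2 = 1.2630
beam 3: φ=45°, α=165°
  dir = (cos 165°, sin 165°) = (-0.9659, 0.2588); from cell (1,3)
  next x-line at t=0.5383, next y-line at t=0.8500; Δt_x=1.0353, Δt_y=3.8637
    x: enter (0,3) at t=0.5383 ← occupied
  → r_3 = 0.5383
beam 4: φ=135°, α=255°
  dir = (cos 255°, sin 255°) = (-0.2588, -0.9659); from cell (1,3)
  next x-line at t=2.0091, next y-line at t=0.8075; Δt_x=3.8637, Δt_y=1.0353
    y: enter (1,2) at t=0.8075
    y: enter (1,1) at t=1.8428
    x: enter (0,1) at t=2.0091 ← occupied
  → r_4 = 2.0091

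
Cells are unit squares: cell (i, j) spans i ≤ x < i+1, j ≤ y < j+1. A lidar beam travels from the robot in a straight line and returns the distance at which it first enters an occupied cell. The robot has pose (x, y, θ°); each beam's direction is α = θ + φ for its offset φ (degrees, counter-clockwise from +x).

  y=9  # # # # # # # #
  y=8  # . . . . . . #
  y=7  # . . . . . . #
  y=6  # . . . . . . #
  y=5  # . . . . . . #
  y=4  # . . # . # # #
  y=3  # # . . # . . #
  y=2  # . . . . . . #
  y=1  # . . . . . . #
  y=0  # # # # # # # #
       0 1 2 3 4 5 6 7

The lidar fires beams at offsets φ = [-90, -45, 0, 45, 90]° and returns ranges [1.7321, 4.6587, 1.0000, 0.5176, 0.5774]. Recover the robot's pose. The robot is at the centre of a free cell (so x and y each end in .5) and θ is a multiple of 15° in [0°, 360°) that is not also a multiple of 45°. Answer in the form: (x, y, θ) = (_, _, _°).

(x, y, θ) = (5.5, 1.5, 210°)

Enumerate (i+0.5, j+0.5, θ) over the 43 free cells and 16 admissible headings. For each, cast all 5 beams and compare to the given ranges.
  (4.5, 8.5, 300°): beam 1 = 4.0415 ≠ 1.7321 ✗
  (1.5, 7.5, 330°): beam 1 = 1.0000 ≠ 1.7321 ✗
  (4.5, 4.5, 345°): beam 1 = 0.5176 ≠ 1.7321 ✗
  (6.5, 2.5, 120°): beam 1 = 0.5774 ≠ 1.7321 ✗
  …
  (5.5, 1.5, 210°): r_1=1.7321, r_2=4.6587, r_3=1.0000, r_4=0.5176, r_5=0.5774 — all match ✓
No second candidate reproduces the full scan.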